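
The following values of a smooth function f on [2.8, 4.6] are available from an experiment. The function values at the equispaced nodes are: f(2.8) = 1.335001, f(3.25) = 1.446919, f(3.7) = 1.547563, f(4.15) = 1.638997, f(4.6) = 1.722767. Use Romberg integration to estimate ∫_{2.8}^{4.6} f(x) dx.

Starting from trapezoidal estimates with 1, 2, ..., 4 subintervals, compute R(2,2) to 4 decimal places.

2.7745

R(0,0) (trapezoid, 1 panel, h=1.8000): 2.751991
R(1,0) (trapezoid, 2 panels, h=0.9000): 2.768802
R(2,0) (trapezoid, 4 panels, h=0.4500): 2.773063
R(1,1) = 2.768802 + (2.768802 − 2.751991)/3 = 2.774406
R(2,1) = 2.773063 + (2.773063 − 2.768802)/3 = 2.774483
R(2,2) = 2.774483 + (2.774483 − 2.774406)/15 = 2.774488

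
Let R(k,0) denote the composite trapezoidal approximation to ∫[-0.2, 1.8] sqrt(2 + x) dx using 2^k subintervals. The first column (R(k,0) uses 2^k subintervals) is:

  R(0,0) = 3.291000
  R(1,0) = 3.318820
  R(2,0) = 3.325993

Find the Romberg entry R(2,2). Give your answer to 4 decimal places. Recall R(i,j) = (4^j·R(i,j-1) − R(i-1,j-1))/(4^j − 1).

3.3284

Richardson extrapolation on the trapezoidal column (denominator 4−1=3):
R(1,1) = 3.318820 + (3.318820 − 3.291000)/3 = 3.328093
R(2,1) = (4·3.325993 − 3.318820) / 3 = 3.328384
R(2,2) = (16·3.328384 − 3.328093) / 15 = 3.328403
(Column j=1 coincides with Simpson's rule on the same nodes.)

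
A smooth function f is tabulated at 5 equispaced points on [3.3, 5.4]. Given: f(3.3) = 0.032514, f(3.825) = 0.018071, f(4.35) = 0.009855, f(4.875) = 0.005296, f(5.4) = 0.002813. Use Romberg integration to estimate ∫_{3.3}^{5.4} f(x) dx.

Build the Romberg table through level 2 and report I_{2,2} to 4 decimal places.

0.0260

I_{0,0} (trapezoid, 1 panel, h=2.1000): 0.037093
I_{1,0} (trapezoid, 2 panels, h=1.0500): 0.028894
I_{2,0} (trapezoid, 4 panels, h=0.5250): 0.026715
I_{1,1} = 0.028894 + (0.028894 − 0.037093)/3 = 0.026161
I_{2,1} = 0.026715 + (0.026715 − 0.028894)/3 = 0.025989
I_{2,2} = 0.025989 + (0.025989 − 0.026161)/15 = 0.025978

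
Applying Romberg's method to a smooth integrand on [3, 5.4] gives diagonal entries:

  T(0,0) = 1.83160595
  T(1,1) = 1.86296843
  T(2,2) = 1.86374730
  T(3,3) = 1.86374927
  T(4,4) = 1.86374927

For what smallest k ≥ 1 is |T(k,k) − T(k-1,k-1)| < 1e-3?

k = 2

|T(1,1) − T(0,0)| = 0.03136248 ≥ 1e-3
|T(2,2) − T(1,1)| = 0.00077887 < 1e-3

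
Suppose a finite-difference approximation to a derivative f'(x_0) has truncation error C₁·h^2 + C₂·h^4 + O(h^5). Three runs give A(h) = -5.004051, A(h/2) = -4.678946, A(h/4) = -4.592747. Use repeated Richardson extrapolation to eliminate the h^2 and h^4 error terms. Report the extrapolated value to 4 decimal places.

First eliminate the h^2 term (factor 2^2 = 4):
  B₁ = (4·(-4.678946) − (-5.004051))/3 = -4.570578
  B₂ = (4·(-4.592747) − (-4.678946))/3 = -4.564014
Then eliminate the h^4 term (factor 2^4 = 16):
  (16·(-4.564014) − (-4.570578))/15 = -4.563576

-4.5636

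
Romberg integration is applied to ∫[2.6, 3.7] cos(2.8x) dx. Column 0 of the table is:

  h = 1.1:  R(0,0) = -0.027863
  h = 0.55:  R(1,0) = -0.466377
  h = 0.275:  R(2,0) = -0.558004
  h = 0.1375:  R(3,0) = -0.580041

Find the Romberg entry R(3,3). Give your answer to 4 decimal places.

-0.5873

Richardson extrapolation on the trapezoidal column (denominator 4−1=3):
R(1,1) = (4·(-0.466377) − (-0.027863)) / 3 = -0.612548
R(2,1) = -0.558004 + (-0.558004 − (-0.466377))/3 = -0.588546
R(3,1) = -0.580041 + (-0.580041 − (-0.558004))/3 = -0.587387
R(2,2) = -0.588546 + (-0.588546 − (-0.612548))/15 = -0.586946
R(3,2) = -0.587387 + (-0.587387 − (-0.588546))/15 = -0.587310
R(3,3) = (64·(-0.587310) − (-0.586946)) / 63 = -0.587316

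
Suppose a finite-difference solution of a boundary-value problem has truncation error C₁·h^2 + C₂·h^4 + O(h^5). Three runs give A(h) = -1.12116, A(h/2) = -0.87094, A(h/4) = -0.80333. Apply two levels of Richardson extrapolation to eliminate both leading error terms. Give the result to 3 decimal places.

First eliminate the h^2 term (factor 2^2 = 4):
  B₁ = (4·(-0.87094) − (-1.12116))/3 = -0.78753
  B₂ = (4·(-0.80333) − (-0.87094))/3 = -0.78079
Then eliminate the h^4 term (factor 2^4 = 16):
  (16·(-0.78079) − (-0.78753))/15 = -0.78034

-0.780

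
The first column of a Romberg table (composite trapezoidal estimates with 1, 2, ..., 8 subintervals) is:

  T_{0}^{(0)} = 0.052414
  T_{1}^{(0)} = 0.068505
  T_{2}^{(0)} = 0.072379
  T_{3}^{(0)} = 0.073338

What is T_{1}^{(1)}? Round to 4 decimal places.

T_{1}^{(1)} = (4·0.068505 − 0.052414) / 3 = 0.073869

0.0739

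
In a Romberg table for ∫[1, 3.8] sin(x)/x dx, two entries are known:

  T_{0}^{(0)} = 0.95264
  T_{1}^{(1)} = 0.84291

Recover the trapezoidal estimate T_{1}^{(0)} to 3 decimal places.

0.870

From T_{1}^{(1)} = (4·T_{1}^{(0)} − T_{0}^{(0)})/3, solve for T_{1}^{(0)}:
4·T_{1}^{(0)} = 3·0.84291 + 0.95264 = 3.48137
T_{1}^{(0)} = 0.87034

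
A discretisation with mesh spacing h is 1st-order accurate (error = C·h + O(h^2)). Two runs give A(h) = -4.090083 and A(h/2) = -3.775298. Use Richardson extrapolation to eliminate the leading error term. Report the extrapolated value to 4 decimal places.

-3.4605

The leading error scales as h; refining by a factor of 2 reduces it by 2^1 = 2.
Extrapolated value = (2·A(h/2) − A(h)) / (2 − 1)
= (2·(-3.775298) − (-4.090083)) / 1
= -3.460513 / 1 = -3.460513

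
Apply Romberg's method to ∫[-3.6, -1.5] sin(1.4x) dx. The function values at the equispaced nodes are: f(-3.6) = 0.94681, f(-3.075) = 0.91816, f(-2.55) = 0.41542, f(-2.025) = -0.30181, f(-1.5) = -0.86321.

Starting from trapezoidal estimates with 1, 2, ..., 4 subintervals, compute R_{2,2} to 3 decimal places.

R_{0,0} (trapezoid, 1 panel, h=2.1000): 0.08778
R_{1,0} (trapezoid, 2 panels, h=1.0500): 0.48008
R_{2,0} (trapezoid, 4 panels, h=0.5250): 0.56362
R_{1,1} = 0.48008 + (0.48008 − 0.08778)/3 = 0.61085
R_{2,1} = 0.56362 + (0.56362 − 0.48008)/3 = 0.59147
R_{2,2} = 0.59147 + (0.59147 − 0.61085)/15 = 0.59018

0.590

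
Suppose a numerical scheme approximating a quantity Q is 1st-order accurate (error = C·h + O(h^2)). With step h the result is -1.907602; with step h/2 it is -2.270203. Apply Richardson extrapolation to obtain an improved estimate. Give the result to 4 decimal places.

The leading error scales as h; refining by a factor of 2 reduces it by 2^1 = 2.
Extrapolated value = (2·A(h/2) − A(h)) / (2 − 1)
= (2·(-2.270203) − (-1.907602)) / 1
= -2.632804 / 1 = -2.632804

-2.6328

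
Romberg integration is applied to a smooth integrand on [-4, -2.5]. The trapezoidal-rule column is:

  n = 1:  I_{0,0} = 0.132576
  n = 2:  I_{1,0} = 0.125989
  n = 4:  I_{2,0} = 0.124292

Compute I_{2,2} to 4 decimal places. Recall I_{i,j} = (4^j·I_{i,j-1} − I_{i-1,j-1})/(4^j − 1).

0.1237

I_{1,1} = (4·0.125989 − 0.132576) / 3 = 0.123793
I_{2,1} = (4·0.124292 − 0.125989) / 3 = 0.123726
I_{2,2} = (16·0.123726 − 0.123793) / 15 = 0.123722
(Column j=1 coincides with Simpson's rule on the same nodes.)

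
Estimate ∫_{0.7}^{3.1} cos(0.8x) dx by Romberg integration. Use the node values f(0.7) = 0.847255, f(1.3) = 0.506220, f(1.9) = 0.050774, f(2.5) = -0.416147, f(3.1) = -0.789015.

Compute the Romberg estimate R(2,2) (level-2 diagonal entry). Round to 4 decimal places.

R(0,0) (trapezoid, 1 panel, h=2.4000): 0.069888
R(1,0) (trapezoid, 2 panels, h=1.2000): 0.095873
R(2,0) (trapezoid, 4 panels, h=0.6000): 0.101980
R(1,1) = 0.095873 + (0.095873 − 0.069888)/3 = 0.104535
R(2,1) = 0.101980 + (0.101980 − 0.095873)/3 = 0.104016
R(2,2) = 0.104016 + (0.104016 − 0.104535)/15 = 0.103981

0.1040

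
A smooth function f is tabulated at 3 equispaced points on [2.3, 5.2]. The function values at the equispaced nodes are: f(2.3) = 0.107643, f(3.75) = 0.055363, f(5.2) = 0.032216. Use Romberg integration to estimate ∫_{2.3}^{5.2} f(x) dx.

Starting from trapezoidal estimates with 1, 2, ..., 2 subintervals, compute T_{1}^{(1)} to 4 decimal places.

T_{0}^{(0)} (trapezoid, 1 panel, h=2.9000): 0.202796
T_{1}^{(0)} (trapezoid, 2 panels, h=1.4500): 0.181674
T_{1}^{(1)} = 0.181674 + (0.181674 − 0.202796)/3 = 0.174633

0.1746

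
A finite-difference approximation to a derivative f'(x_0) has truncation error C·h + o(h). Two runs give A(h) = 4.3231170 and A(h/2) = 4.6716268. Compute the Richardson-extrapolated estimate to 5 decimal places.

The leading error scales as h; refining by a factor of 2 reduces it by 2^1 = 2.
Extrapolated value = (2·A(h/2) − A(h)) / (2 − 1)
= (2·4.6716268 − 4.3231170) / 1
= 5.0201366 / 1 = 5.0201366

5.02014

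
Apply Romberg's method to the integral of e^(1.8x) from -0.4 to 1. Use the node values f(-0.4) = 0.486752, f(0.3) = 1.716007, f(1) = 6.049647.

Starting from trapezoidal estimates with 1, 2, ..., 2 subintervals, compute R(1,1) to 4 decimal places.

R(0,0) (trapezoid, 1 panel, h=1.4000): 4.575479
R(1,0) (trapezoid, 2 panels, h=0.7000): 3.488945
R(1,1) = 3.488945 + (3.488945 − 4.575479)/3 = 3.126767

3.1268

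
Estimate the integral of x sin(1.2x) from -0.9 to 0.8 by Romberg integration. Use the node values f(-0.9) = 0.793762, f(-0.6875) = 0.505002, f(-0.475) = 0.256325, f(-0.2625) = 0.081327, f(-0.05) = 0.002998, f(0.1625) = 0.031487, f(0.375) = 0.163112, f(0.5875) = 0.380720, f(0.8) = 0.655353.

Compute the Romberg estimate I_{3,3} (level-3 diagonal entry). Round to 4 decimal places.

0.4455

I_{0,0} (trapezoid, 1 panel, h=1.7000): 1.231748
I_{1,0} (trapezoid, 2 panels, h=0.8500): 0.618422
I_{2,0} (trapezoid, 4 panels, h=0.4250): 0.487472
I_{3,0} (trapezoid, 8 panels, h=0.2125): 0.455925
I_{1,1} = 0.618422 + (0.618422 − 1.231748)/3 = 0.413980
I_{2,1} = 0.487472 + (0.487472 − 0.618422)/3 = 0.443822
I_{3,1} = 0.455925 + (0.455925 − 0.487472)/3 = 0.445409
I_{2,2} = 0.443822 + (0.443822 − 0.413980)/15 = 0.445811
I_{3,2} = 0.445409 + (0.445409 − 0.443822)/15 = 0.445515
I_{3,3} = 0.445515 + (0.445515 − 0.445811)/63 = 0.445510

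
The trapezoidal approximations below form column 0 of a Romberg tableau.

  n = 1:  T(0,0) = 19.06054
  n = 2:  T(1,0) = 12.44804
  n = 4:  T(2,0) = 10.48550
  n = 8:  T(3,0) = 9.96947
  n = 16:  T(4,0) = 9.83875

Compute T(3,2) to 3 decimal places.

9.795

Richardson extrapolation on the trapezoidal column (denominator 4−1=3):
T(2,1) = (4·10.48550 − 12.44804) / 3 = 9.83132
T(3,1) = (4·9.96947 − 10.48550) / 3 = 9.79746
T(3,2) = (16·9.79746 − 9.83132) / 15 = 9.79520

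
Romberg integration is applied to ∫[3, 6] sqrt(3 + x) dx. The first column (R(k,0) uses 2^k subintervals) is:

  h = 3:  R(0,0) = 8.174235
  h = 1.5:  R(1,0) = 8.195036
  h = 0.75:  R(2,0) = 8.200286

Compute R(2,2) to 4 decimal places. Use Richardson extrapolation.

8.2020

R(1,1) = (4·8.195036 − 8.174235) / 3 = 8.201970
R(2,1) = 8.200286 + (8.200286 − 8.195036)/3 = 8.202036
R(2,2) = 8.202036 + (8.202036 − 8.201970)/15 = 8.202040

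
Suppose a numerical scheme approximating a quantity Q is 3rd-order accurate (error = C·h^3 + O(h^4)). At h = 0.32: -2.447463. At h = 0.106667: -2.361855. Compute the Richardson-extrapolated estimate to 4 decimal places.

Extrapolated value = (27·A(h/3) − A(h)) / (27 − 1)
= (27·(-2.361855) − (-2.447463)) / 26
= -61.322622 / 26 = -2.358562

-2.3586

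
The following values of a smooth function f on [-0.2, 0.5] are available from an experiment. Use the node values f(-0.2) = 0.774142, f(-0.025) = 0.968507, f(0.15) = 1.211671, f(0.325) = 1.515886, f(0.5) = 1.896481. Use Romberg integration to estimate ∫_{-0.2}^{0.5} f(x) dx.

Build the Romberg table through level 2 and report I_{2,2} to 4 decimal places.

0.8768

I_{0,0} (trapezoid, 1 panel, h=0.7000): 0.934718
I_{1,0} (trapezoid, 2 panels, h=0.3500): 0.891444
I_{2,0} (trapezoid, 4 panels, h=0.1750): 0.880491
I_{1,1} = 0.891444 + (0.891444 − 0.934718)/3 = 0.877019
I_{2,1} = 0.880491 + (0.880491 − 0.891444)/3 = 0.876840
I_{2,2} = 0.876840 + (0.876840 − 0.877019)/15 = 0.876828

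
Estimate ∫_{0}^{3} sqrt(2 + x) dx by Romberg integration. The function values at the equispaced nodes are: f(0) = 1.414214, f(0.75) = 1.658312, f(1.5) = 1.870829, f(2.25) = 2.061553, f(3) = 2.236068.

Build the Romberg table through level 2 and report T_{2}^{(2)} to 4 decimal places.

T_{0}^{(0)} (trapezoid, 1 panel, h=3.0000): 5.475423
T_{1}^{(0)} (trapezoid, 2 panels, h=1.5000): 5.543955
T_{2}^{(0)} (trapezoid, 4 panels, h=0.7500): 5.561876
T_{1}^{(1)} = 5.543955 + (5.543955 − 5.475423)/3 = 5.566799
T_{2}^{(1)} = 5.561876 + (5.561876 − 5.543955)/3 = 5.567850
T_{2}^{(2)} = 5.567850 + (5.567850 − 5.566799)/15 = 5.567920

5.5679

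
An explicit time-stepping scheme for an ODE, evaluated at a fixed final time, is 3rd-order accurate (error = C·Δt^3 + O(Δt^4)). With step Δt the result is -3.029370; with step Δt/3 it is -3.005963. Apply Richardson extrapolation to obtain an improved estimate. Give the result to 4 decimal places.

-3.0051

Extrapolated value = (27·A(Δt/3) − A(Δt)) / (27 − 1)
= (27·(-3.005963) − (-3.029370)) / 26
= -78.131631 / 26 = -3.005063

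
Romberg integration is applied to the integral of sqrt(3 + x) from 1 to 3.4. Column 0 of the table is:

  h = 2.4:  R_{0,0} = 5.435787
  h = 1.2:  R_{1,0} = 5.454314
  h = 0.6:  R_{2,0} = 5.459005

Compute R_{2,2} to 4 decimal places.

5.4606

R_{1,1} = (4·5.454314 − 5.435787) / 3 = 5.460490
R_{2,1} = (4·5.459005 − 5.454314) / 3 = 5.460569
R_{2,2} = (16·5.460569 − 5.460490) / 15 = 5.460574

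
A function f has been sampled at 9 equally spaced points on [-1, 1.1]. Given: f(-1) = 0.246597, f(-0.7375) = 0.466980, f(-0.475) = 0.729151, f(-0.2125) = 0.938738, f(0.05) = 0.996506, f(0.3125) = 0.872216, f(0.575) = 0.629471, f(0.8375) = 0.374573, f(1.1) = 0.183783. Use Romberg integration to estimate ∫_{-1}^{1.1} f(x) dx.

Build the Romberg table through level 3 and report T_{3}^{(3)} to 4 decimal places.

T_{0}^{(0)} (trapezoid, 1 panel, h=2.1000): 0.451899
T_{1}^{(0)} (trapezoid, 2 panels, h=1.0500): 1.272281
T_{2}^{(0)} (trapezoid, 4 panels, h=0.5250): 1.349417
T_{3}^{(0)} (trapezoid, 8 panels, h=0.2625): 1.370992
T_{1}^{(1)} = 1.272281 + (1.272281 − 0.451899)/3 = 1.545742
T_{2}^{(1)} = 1.349417 + (1.349417 − 1.272281)/3 = 1.375129
T_{3}^{(1)} = 1.370992 + (1.370992 − 1.349417)/3 = 1.378184
T_{2}^{(2)} = 1.375129 + (1.375129 − 1.545742)/15 = 1.363755
T_{3}^{(2)} = 1.378184 + (1.378184 − 1.375129)/15 = 1.378388
T_{3}^{(3)} = 1.378388 + (1.378388 − 1.363755)/63 = 1.378620

1.3786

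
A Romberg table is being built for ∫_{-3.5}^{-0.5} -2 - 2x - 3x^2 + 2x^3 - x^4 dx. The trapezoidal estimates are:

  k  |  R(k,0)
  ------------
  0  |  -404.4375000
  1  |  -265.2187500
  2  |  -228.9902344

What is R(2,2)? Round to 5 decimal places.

-216.78750

Richardson extrapolation on the trapezoidal column (denominator 4−1=3):
R(1,1) = -265.2187500 + (-265.2187500 − (-404.4375000))/3 = -218.8125000
R(2,1) = (4·(-228.9902344) − (-265.2187500)) / 3 = -216.9140625
R(2,2) = -216.9140625 + (-216.9140625 − (-218.8125000))/15 = -216.7875000
(Column j=1 coincides with Simpson's rule on the same nodes.)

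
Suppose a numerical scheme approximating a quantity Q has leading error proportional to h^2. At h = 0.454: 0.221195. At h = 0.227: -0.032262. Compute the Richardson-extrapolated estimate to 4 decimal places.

-0.1167

Extrapolated value = (4·A(h/2) − A(h)) / (4 − 1)
= (4·(-0.032262) − 0.221195) / 3
= -0.350243 / 3 = -0.116748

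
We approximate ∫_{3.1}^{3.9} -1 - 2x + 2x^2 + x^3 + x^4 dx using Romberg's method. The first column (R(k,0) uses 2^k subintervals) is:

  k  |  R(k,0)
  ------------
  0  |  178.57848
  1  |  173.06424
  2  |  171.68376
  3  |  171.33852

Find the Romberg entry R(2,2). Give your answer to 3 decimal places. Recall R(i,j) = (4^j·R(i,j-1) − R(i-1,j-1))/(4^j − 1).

171.223

Richardson extrapolation on the trapezoidal column (denominator 4−1=3):
R(1,1) = (4·173.06424 − 178.57848) / 3 = 171.22616
R(2,1) = 171.68376 + (171.68376 − 173.06424)/3 = 171.22360
R(2,2) = (16·171.22360 − 171.22616) / 15 = 171.22343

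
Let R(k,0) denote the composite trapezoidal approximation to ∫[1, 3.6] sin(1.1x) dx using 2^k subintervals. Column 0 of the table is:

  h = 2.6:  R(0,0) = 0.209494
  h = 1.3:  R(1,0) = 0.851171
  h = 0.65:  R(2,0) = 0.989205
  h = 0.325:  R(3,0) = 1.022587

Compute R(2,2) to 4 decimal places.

R(1,1) = 0.851171 + (0.851171 − 0.209494)/3 = 1.065063
R(2,1) = (4·0.989205 − 0.851171) / 3 = 1.035216
R(2,2) = 1.035216 + (1.035216 − 1.065063)/15 = 1.033226
(Column j=1 coincides with Simpson's rule on the same nodes.)

1.0332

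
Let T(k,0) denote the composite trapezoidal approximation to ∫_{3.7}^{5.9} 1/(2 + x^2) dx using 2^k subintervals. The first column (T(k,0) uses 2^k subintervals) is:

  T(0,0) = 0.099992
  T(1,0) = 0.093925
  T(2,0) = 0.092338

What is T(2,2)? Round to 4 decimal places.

0.0918

Richardson extrapolation on the trapezoidal column (denominator 4−1=3):
T(1,1) = 0.093925 + (0.093925 − 0.099992)/3 = 0.091903
T(2,1) = 0.092338 + (0.092338 − 0.093925)/3 = 0.091809
T(2,2) = (16·0.091809 − 0.091903) / 15 = 0.091803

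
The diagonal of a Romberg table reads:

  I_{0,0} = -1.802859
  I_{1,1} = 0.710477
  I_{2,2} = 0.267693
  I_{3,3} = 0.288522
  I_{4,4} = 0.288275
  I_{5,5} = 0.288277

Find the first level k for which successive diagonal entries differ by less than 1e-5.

|I_{1,1} − I_{0,0}| = 2.513336 ≥ 1e-5
|I_{2,2} − I_{1,1}| = 0.442784 ≥ 1e-5
|I_{3,3} − I_{2,2}| = 0.020829 ≥ 1e-5
|I_{4,4} − I_{3,3}| = 0.000247 ≥ 1e-5
|I_{5,5} − I_{4,4}| = 0.000002 < 1e-5

k = 5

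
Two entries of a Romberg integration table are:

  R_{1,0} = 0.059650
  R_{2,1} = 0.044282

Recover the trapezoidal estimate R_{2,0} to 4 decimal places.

0.0481

From R_{2,1} = (4·R_{2,0} − R_{1,0})/3, solve for R_{2,0}:
4·R_{2,0} = 3·0.044282 + 0.059650 = 0.192496
R_{2,0} = 0.048124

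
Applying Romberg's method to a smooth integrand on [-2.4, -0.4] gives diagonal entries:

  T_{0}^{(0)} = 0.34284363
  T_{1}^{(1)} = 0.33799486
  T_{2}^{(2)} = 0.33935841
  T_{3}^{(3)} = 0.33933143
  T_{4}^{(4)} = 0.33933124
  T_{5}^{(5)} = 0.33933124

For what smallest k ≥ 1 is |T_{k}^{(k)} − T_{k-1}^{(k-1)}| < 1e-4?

|T_{1}^{(1)} − T_{0}^{(0)}| = 0.00484877 ≥ 1e-4
|T_{2}^{(2)} − T_{1}^{(1)}| = 0.00136355 ≥ 1e-4
|T_{3}^{(3)} − T_{2}^{(2)}| = 0.00002698 < 1e-4

k = 3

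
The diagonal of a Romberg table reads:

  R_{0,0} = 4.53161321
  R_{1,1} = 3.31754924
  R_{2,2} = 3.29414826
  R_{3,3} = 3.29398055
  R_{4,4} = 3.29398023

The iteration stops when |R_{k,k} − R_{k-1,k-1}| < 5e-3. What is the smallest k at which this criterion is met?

k = 3

|R_{1,1} − R_{0,0}| = 1.21406397 ≥ 5e-3
|R_{2,2} − R_{1,1}| = 0.02340098 ≥ 5e-3
|R_{3,3} − R_{2,2}| = 0.00016771 < 5e-3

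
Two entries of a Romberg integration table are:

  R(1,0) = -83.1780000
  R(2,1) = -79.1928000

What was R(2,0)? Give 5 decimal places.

-80.18910

From R(2,1) = (4·R(2,0) − R(1,0))/3, solve for R(2,0):
4·R(2,0) = 3·(-79.1928000) + (-83.1780000) = -320.7564000
R(2,0) = -80.1891000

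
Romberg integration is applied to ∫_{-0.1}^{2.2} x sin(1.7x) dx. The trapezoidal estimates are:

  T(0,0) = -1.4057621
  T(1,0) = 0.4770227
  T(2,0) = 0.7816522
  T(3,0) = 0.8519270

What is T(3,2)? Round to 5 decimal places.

0.87483

Richardson extrapolation on the trapezoidal column (denominator 4−1=3):
T(2,1) = 0.7816522 + (0.7816522 − 0.4770227)/3 = 0.8831954
T(3,1) = 0.8519270 + (0.8519270 − 0.7816522)/3 = 0.8753519
T(3,2) = 0.8753519 + (0.8753519 − 0.8831954)/15 = 0.8748290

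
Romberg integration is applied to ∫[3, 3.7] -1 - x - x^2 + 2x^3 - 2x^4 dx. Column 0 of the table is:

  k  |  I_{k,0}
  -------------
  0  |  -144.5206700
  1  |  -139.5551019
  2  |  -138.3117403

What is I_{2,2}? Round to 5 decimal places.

-137.89711

I_{1,1} = (4·(-139.5551019) − (-144.5206700)) / 3 = -137.8999125
I_{2,1} = (4·(-138.3117403) − (-139.5551019)) / 3 = -137.8972864
I_{2,2} = -137.8972864 + (-137.8972864 − (-137.8999125))/15 = -137.8971113
(Column j=1 coincides with Simpson's rule on the same nodes.)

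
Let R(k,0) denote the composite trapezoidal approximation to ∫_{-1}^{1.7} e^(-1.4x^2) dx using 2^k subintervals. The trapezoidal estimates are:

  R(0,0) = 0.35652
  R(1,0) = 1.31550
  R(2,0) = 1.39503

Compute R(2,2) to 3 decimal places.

Richardson extrapolation on the trapezoidal column (denominator 4−1=3):
R(1,1) = (4·1.31550 − 0.35652) / 3 = 1.63516
R(2,1) = 1.39503 + (1.39503 − 1.31550)/3 = 1.42154
R(2,2) = 1.42154 + (1.42154 − 1.63516)/15 = 1.40730
(Column j=1 coincides with Simpson's rule on the same nodes.)

1.407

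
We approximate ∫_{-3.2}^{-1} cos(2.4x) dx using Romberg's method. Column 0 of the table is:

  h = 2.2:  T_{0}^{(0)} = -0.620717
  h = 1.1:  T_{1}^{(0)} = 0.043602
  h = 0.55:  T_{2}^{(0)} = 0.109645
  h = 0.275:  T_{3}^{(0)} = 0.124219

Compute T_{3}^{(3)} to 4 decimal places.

T_{1}^{(1)} = (4·0.043602 − (-0.620717)) / 3 = 0.265042
T_{2}^{(1)} = 0.109645 + (0.109645 − 0.043602)/3 = 0.131659
T_{3}^{(1)} = 0.124219 + (0.124219 − 0.109645)/3 = 0.129077
T_{2}^{(2)} = (16·0.131659 − 0.265042) / 15 = 0.122767
T_{3}^{(2)} = (16·0.129077 − 0.131659) / 15 = 0.128905
T_{3}^{(3)} = (64·0.128905 − 0.122767) / 63 = 0.129002
(Column j=1 coincides with Simpson's rule on the same nodes.)

0.1290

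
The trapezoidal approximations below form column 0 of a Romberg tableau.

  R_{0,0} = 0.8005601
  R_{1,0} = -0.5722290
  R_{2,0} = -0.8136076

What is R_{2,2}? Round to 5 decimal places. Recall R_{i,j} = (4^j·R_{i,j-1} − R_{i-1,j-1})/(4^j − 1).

-0.88502

Richardson extrapolation on the trapezoidal column (denominator 4−1=3):
R_{1,1} = (4·(-0.5722290) − 0.8005601) / 3 = -1.0298254
R_{2,1} = -0.8136076 + (-0.8136076 − (-0.5722290))/3 = -0.8940671
R_{2,2} = (16·(-0.8940671) − (-1.0298254)) / 15 = -0.8850165
(Column j=1 coincides with Simpson's rule on the same nodes.)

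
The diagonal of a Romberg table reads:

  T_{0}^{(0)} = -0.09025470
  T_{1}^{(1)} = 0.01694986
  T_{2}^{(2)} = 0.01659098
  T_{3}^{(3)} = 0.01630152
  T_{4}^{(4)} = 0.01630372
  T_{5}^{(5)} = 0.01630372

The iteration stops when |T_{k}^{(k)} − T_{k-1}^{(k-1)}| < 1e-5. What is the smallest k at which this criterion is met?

k = 4

|T_{1}^{(1)} − T_{0}^{(0)}| = 0.10720456 ≥ 1e-5
|T_{2}^{(2)} − T_{1}^{(1)}| = 0.00035888 ≥ 1e-5
|T_{3}^{(3)} − T_{2}^{(2)}| = 0.00028946 ≥ 1e-5
|T_{4}^{(4)} − T_{3}^{(3)}| = 0.00000220 < 1e-5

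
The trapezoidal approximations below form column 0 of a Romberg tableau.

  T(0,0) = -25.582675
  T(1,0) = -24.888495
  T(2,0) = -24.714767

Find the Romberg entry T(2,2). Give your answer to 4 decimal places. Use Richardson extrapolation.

-24.6568

Richardson extrapolation on the trapezoidal column (denominator 4−1=3):
T(1,1) = -24.888495 + (-24.888495 − (-25.582675))/3 = -24.657102
T(2,1) = (4·(-24.714767) − (-24.888495)) / 3 = -24.656858
T(2,2) = -24.656858 + (-24.656858 − (-24.657102))/15 = -24.656842
(Column j=1 coincides with Simpson's rule on the same nodes.)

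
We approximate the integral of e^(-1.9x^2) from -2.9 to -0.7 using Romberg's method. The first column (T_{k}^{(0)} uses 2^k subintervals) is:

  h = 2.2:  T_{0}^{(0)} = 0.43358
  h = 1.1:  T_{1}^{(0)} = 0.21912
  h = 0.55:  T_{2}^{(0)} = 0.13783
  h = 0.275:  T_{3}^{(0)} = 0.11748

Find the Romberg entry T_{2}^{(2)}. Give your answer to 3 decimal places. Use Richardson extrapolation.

0.108

Richardson extrapolation on the trapezoidal column (denominator 4−1=3):
T_{1}^{(1)} = 0.21912 + (0.21912 − 0.43358)/3 = 0.14763
T_{2}^{(1)} = (4·0.13783 − 0.21912) / 3 = 0.11073
T_{2}^{(2)} = (16·0.11073 − 0.14763) / 15 = 0.10827
(Column j=1 coincides with Simpson's rule on the same nodes.)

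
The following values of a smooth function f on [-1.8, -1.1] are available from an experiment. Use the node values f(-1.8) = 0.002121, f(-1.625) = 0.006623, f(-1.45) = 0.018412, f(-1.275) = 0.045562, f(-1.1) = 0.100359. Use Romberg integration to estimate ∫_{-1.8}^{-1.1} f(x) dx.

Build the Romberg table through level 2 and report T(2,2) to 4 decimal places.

T(0,0) (trapezoid, 1 panel, h=0.7000): 0.035868
T(1,0) (trapezoid, 2 panels, h=0.3500): 0.024378
T(2,0) (trapezoid, 4 panels, h=0.1750): 0.021321
T(1,1) = 0.024378 + (0.024378 − 0.035868)/3 = 0.020548
T(2,1) = 0.021321 + (0.021321 − 0.024378)/3 = 0.020302
T(2,2) = 0.020302 + (0.020302 − 0.020548)/15 = 0.020286

0.0203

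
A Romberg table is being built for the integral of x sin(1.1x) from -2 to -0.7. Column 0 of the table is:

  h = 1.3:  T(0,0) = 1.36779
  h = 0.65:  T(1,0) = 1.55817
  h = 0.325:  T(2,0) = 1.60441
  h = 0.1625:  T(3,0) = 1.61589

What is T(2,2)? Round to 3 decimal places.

1.620

Richardson extrapolation on the trapezoidal column (denominator 4−1=3):
T(1,1) = (4·1.55817 − 1.36779) / 3 = 1.62163
T(2,1) = 1.60441 + (1.60441 − 1.55817)/3 = 1.61982
T(2,2) = 1.61982 + (1.61982 − 1.62163)/15 = 1.61970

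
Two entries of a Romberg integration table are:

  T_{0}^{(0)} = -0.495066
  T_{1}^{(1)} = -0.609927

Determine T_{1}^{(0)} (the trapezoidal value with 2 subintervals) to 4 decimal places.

From T_{1}^{(1)} = (4·T_{1}^{(0)} − T_{0}^{(0)})/3, solve for T_{1}^{(0)}:
4·T_{1}^{(0)} = 3·(-0.609927) + (-0.495066) = -2.324847
T_{1}^{(0)} = -0.581212

-0.5812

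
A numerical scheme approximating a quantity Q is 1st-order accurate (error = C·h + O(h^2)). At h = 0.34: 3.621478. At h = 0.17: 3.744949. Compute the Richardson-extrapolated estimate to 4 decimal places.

3.8684

The leading error scales as h; refining by a factor of 2 reduces it by 2^1 = 2.
Extrapolated value = (2·A(h/2) − A(h)) / (2 − 1)
= (2·3.744949 − 3.621478) / 1
= 3.868420 / 1 = 3.868420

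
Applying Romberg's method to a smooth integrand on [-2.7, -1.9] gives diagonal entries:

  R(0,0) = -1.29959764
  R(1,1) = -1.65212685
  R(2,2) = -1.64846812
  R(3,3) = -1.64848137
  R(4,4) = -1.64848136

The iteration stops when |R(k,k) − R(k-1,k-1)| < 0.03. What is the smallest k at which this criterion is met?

k = 2

|R(1,1) − R(0,0)| = 0.35252921 ≥ 0.03
|R(2,2) − R(1,1)| = 0.00365873 < 0.03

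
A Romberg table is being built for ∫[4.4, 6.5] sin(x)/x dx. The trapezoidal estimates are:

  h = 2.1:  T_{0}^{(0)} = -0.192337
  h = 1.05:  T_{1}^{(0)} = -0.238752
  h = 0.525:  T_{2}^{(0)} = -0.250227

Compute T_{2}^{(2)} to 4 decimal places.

T_{1}^{(1)} = -0.238752 + (-0.238752 − (-0.192337))/3 = -0.254224
T_{2}^{(1)} = -0.250227 + (-0.250227 − (-0.238752))/3 = -0.254052
T_{2}^{(2)} = -0.254052 + (-0.254052 − (-0.254224))/15 = -0.254041

-0.2540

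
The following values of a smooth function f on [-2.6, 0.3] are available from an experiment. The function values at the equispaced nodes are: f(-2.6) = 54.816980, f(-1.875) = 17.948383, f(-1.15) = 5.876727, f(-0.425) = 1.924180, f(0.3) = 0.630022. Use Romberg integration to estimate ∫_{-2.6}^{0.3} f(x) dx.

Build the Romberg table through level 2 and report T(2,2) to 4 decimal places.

35.2695

T(0,0) (trapezoid, 1 panel, h=2.9000): 80.398153
T(1,0) (trapezoid, 2 panels, h=1.4500): 48.720331
T(2,0) (trapezoid, 4 panels, h=0.7250): 38.767773
T(1,1) = 48.720331 + (48.720331 − 80.398153)/3 = 38.161057
T(2,1) = 38.767773 + (38.767773 − 48.720331)/3 = 35.450254
T(2,2) = 35.450254 + (35.450254 − 38.161057)/15 = 35.269534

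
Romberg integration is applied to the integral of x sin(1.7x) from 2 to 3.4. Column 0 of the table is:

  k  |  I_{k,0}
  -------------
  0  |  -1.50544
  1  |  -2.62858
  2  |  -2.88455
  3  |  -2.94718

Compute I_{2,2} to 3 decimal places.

Richardson extrapolation on the trapezoidal column (denominator 4−1=3):
I_{1,1} = (4·(-2.62858) − (-1.50544)) / 3 = -3.00296
I_{2,1} = (4·(-2.88455) − (-2.62858)) / 3 = -2.96987
I_{2,2} = -2.96987 + (-2.96987 − (-3.00296))/15 = -2.96766

-2.968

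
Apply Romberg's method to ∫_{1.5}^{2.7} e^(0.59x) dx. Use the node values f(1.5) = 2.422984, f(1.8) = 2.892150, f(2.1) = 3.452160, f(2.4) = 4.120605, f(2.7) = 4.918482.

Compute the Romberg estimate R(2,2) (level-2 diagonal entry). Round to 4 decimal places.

R(0,0) (trapezoid, 1 panel, h=1.2000): 4.404880
R(1,0) (trapezoid, 2 panels, h=0.6000): 4.273736
R(2,0) (trapezoid, 4 panels, h=0.3000): 4.240694
R(1,1) = 4.273736 + (4.273736 − 4.404880)/3 = 4.230021
R(2,1) = 4.240694 + (4.240694 − 4.273736)/3 = 4.229680
R(2,2) = 4.229680 + (4.229680 − 4.230021)/15 = 4.229657

4.2297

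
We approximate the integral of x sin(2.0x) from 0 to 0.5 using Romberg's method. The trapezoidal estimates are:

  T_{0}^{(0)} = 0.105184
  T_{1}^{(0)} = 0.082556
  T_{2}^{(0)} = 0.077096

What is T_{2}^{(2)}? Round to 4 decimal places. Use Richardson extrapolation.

Richardson extrapolation on the trapezoidal column (denominator 4−1=3):
T_{1}^{(1)} = (4·0.082556 − 0.105184) / 3 = 0.075013
T_{2}^{(1)} = (4·0.077096 − 0.082556) / 3 = 0.075276
T_{2}^{(2)} = 0.075276 + (0.075276 − 0.075013)/15 = 0.075294

0.0753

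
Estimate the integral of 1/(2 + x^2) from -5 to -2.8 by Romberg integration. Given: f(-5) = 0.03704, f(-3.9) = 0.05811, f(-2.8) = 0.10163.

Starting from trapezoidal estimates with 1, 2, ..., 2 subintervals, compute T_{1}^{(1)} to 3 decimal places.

0.136

T_{0}^{(0)} (trapezoid, 1 panel, h=2.2000): 0.15254
T_{1}^{(0)} (trapezoid, 2 panels, h=1.1000): 0.14019
T_{1}^{(1)} = 0.14019 + (0.14019 − 0.15254)/3 = 0.13607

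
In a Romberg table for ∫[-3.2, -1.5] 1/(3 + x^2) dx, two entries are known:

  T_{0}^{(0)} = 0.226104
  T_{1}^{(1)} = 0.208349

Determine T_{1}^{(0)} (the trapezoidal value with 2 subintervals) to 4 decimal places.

0.2128

From T_{1}^{(1)} = (4·T_{1}^{(0)} − T_{0}^{(0)})/3, solve for T_{1}^{(0)}:
4·T_{1}^{(0)} = 3·0.208349 + 0.226104 = 0.851151
T_{1}^{(0)} = 0.212788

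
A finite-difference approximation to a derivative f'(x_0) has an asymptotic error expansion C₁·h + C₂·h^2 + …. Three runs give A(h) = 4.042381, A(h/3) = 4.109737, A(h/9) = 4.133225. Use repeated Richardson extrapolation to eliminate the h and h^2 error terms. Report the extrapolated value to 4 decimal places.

First eliminate the h term (factor 3^1 = 3):
  B₁ = (3·4.109737 − 4.042381)/2 = 4.143415
  B₂ = (3·4.133225 − 4.109737)/2 = 4.144969
Then eliminate the h^2 term (factor 3^2 = 9):
  (9·4.144969 − 4.143415)/8 = 4.145163

4.1452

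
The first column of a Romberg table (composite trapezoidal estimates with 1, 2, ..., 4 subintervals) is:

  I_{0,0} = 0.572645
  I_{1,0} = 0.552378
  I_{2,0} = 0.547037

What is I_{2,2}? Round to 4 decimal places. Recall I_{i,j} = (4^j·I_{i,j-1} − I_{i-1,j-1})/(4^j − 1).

Richardson extrapolation on the trapezoidal column (denominator 4−1=3):
I_{1,1} = (4·0.552378 − 0.572645) / 3 = 0.545622
I_{2,1} = (4·0.547037 − 0.552378) / 3 = 0.545257
I_{2,2} = 0.545257 + (0.545257 − 0.545622)/15 = 0.545233

0.5452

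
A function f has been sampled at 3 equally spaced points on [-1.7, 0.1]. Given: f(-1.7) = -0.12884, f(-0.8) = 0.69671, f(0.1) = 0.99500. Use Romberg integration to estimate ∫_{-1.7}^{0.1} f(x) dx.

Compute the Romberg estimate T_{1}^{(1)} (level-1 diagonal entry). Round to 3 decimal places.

1.096

T_{0}^{(0)} (trapezoid, 1 panel, h=1.8000): 0.77954
T_{1}^{(0)} (trapezoid, 2 panels, h=0.9000): 1.01681
T_{1}^{(1)} = 1.01681 + (1.01681 − 0.77954)/3 = 1.09590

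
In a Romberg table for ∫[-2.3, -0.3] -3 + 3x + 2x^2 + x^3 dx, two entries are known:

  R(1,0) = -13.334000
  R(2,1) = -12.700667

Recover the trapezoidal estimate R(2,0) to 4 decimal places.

From R(2,1) = (4·R(2,0) − R(1,0))/3, solve for R(2,0):
4·R(2,0) = 3·(-12.700667) + (-13.334000) = -51.436001
R(2,0) = -12.859000

-12.8590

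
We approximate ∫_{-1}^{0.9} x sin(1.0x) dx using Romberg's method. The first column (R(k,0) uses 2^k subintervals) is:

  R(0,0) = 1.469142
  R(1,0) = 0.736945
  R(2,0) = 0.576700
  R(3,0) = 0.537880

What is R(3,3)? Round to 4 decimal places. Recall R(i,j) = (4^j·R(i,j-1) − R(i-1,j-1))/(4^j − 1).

Richardson extrapolation on the trapezoidal column (denominator 4−1=3):
R(1,1) = 0.736945 + (0.736945 − 1.469142)/3 = 0.492879
R(2,1) = 0.576700 + (0.576700 − 0.736945)/3 = 0.523285
R(3,1) = (4·0.537880 − 0.576700) / 3 = 0.524940
R(2,2) = (16·0.523285 − 0.492879) / 15 = 0.525312
R(3,2) = (16·0.524940 − 0.523285) / 15 = 0.525050
R(3,3) = (64·0.525050 − 0.525312) / 63 = 0.525046

0.5250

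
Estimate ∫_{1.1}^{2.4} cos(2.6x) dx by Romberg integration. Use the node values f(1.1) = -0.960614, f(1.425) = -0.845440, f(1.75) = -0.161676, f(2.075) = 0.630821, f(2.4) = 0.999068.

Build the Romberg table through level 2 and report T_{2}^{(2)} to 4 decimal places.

T_{0}^{(0)} (trapezoid, 1 panel, h=1.3000): 0.024995
T_{1}^{(0)} (trapezoid, 2 panels, h=0.6500): -0.092592
T_{2}^{(0)} (trapezoid, 4 panels, h=0.3250): -0.116047
T_{1}^{(1)} = -0.092592 + (-0.092592 − 0.024995)/3 = -0.131788
T_{2}^{(1)} = -0.116047 + (-0.116047 − (-0.092592))/3 = -0.123865
T_{2}^{(2)} = -0.123865 + (-0.123865 − (-0.131788))/15 = -0.123337

-0.1233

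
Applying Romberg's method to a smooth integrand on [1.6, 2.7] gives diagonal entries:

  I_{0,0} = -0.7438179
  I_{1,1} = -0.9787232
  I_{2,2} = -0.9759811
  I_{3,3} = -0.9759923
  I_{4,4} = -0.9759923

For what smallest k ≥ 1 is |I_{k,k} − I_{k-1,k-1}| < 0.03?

|I_{1,1} − I_{0,0}| = 0.2349053 ≥ 0.03
|I_{2,2} − I_{1,1}| = 0.0027421 < 0.03

k = 2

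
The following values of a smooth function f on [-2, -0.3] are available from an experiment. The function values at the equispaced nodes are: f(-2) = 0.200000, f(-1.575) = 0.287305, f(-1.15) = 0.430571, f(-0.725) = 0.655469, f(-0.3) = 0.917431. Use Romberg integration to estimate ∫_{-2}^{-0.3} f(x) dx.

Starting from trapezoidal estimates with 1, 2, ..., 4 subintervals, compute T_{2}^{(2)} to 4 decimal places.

0.8152

T_{0}^{(0)} (trapezoid, 1 panel, h=1.7000): 0.949816
T_{1}^{(0)} (trapezoid, 2 panels, h=0.8500): 0.840894
T_{2}^{(0)} (trapezoid, 4 panels, h=0.4250): 0.821126
T_{1}^{(1)} = 0.840894 + (0.840894 − 0.949816)/3 = 0.804587
T_{2}^{(1)} = 0.821126 + (0.821126 − 0.840894)/3 = 0.814537
T_{2}^{(2)} = 0.814537 + (0.814537 − 0.804587)/15 = 0.815200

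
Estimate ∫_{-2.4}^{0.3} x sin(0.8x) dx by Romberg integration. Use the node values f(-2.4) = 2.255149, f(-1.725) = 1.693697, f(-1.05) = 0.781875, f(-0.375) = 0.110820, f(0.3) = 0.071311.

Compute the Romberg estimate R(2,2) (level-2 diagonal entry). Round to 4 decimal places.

2.5024

R(0,0) (trapezoid, 1 panel, h=2.7000): 3.140721
R(1,0) (trapezoid, 2 panels, h=1.3500): 2.625892
R(2,0) (trapezoid, 4 panels, h=0.6750): 2.530995
R(1,1) = 2.625892 + (2.625892 − 3.140721)/3 = 2.454282
R(2,1) = 2.530995 + (2.530995 − 2.625892)/3 = 2.499363
R(2,2) = 2.499363 + (2.499363 − 2.454282)/15 = 2.502368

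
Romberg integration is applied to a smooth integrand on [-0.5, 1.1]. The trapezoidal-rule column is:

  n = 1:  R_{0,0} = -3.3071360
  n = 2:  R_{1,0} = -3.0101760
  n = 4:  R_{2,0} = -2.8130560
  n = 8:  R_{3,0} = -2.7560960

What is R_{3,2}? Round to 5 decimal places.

Richardson extrapolation on the trapezoidal column (denominator 4−1=3):
R_{2,1} = (4·(-2.8130560) − (-3.0101760)) / 3 = -2.7473493
R_{3,1} = (4·(-2.7560960) − (-2.8130560)) / 3 = -2.7371093
R_{3,2} = (16·(-2.7371093) − (-2.7473493)) / 15 = -2.7364266

-2.73643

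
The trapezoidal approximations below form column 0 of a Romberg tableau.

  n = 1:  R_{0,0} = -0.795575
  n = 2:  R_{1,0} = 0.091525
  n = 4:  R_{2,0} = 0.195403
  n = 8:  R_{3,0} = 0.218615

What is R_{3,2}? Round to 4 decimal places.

R_{2,1} = 0.195403 + (0.195403 − 0.091525)/3 = 0.230029
R_{3,1} = (4·0.218615 − 0.195403) / 3 = 0.226352
R_{3,2} = (16·0.226352 − 0.230029) / 15 = 0.226107

0.2261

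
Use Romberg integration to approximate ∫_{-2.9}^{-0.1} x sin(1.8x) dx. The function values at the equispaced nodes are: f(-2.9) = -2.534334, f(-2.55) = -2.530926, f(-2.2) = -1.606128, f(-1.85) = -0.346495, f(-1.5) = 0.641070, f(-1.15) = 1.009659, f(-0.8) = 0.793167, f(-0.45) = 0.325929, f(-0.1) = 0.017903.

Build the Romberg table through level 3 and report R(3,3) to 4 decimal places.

-1.0526

R(0,0) (trapezoid, 1 panel, h=2.8000): -3.523003
R(1,0) (trapezoid, 2 panels, h=1.4000): -0.864004
R(2,0) (trapezoid, 4 panels, h=0.7000): -1.001075
R(3,0) (trapezoid, 8 panels, h=0.3500): -1.040179
R(1,1) = -0.864004 + (-0.864004 − (-3.523003))/3 = 0.022329
R(2,1) = -1.001075 + (-1.001075 − (-0.864004))/3 = -1.046765
R(3,1) = -1.040179 + (-1.040179 − (-1.001075))/3 = -1.053214
R(2,2) = -1.046765 + (-1.046765 − 0.022329)/15 = -1.118038
R(3,2) = -1.053214 + (-1.053214 − (-1.046765))/15 = -1.053644
R(3,3) = -1.053644 + (-1.053644 − (-1.118038))/63 = -1.052622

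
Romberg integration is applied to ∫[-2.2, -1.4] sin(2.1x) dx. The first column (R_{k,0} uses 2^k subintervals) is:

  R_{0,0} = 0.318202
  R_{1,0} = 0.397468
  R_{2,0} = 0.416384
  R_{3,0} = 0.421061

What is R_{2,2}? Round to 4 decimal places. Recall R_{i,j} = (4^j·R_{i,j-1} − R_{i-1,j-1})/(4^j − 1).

Richardson extrapolation on the trapezoidal column (denominator 4−1=3):
R_{1,1} = (4·0.397468 − 0.318202) / 3 = 0.423890
R_{2,1} = (4·0.416384 − 0.397468) / 3 = 0.422689
R_{2,2} = (16·0.422689 − 0.423890) / 15 = 0.422609
(Column j=1 coincides with Simpson's rule on the same nodes.)

0.4226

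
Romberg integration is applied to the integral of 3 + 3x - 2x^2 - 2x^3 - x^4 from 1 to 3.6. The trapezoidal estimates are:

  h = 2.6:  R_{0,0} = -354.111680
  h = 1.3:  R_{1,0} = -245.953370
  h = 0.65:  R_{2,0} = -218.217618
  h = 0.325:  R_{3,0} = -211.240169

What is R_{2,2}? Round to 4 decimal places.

R_{1,1} = (4·(-245.953370) − (-354.111680)) / 3 = -209.900600
R_{2,1} = -218.217618 + (-218.217618 − (-245.953370))/3 = -208.972367
R_{2,2} = (16·(-208.972367) − (-209.900600)) / 15 = -208.910485

-208.9105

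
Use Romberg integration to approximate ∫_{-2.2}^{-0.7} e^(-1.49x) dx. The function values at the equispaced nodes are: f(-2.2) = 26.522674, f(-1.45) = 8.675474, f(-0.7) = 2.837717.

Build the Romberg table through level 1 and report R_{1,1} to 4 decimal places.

R_{0,0} (trapezoid, 1 panel, h=1.5000): 22.020293
R_{1,0} (trapezoid, 2 panels, h=0.7500): 17.516752
R_{1,1} = 17.516752 + (17.516752 − 22.020293)/3 = 16.015572

16.0156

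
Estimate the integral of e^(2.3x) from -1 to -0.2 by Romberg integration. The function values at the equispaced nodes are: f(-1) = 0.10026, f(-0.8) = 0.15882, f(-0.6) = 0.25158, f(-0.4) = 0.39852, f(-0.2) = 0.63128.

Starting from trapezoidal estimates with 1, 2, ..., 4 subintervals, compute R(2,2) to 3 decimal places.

0.231

R(0,0) (trapezoid, 1 panel, h=0.8000): 0.29262
R(1,0) (trapezoid, 2 panels, h=0.4000): 0.24694
R(2,0) (trapezoid, 4 panels, h=0.2000): 0.23494
R(1,1) = 0.24694 + (0.24694 − 0.29262)/3 = 0.23171
R(2,1) = 0.23494 + (0.23494 − 0.24694)/3 = 0.23094
R(2,2) = 0.23094 + (0.23094 − 0.23171)/15 = 0.23089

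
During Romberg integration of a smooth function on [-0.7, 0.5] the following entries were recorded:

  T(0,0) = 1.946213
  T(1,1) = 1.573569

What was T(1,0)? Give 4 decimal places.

1.6667

From T(1,1) = (4·T(1,0) − T(0,0))/3, solve for T(1,0):
4·T(1,0) = 3·1.573569 + 1.946213 = 6.666920
T(1,0) = 1.666730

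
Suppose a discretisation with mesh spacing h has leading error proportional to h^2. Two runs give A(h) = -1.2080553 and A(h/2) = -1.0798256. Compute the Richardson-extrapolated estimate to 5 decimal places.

-1.03708

Extrapolated value = (4·A(h/2) − A(h)) / (4 − 1)
= (4·(-1.0798256) − (-1.2080553)) / 3
= -3.1112471 / 3 = -1.0370824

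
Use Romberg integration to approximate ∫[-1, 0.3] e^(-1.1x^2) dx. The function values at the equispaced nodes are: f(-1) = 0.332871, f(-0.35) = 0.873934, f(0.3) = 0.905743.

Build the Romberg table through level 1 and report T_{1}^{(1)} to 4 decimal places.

T_{0}^{(0)} (trapezoid, 1 panel, h=1.3000): 0.805099
T_{1}^{(0)} (trapezoid, 2 panels, h=0.6500): 0.970607
T_{1}^{(1)} = 0.970607 + (0.970607 − 0.805099)/3 = 1.025776

1.0258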